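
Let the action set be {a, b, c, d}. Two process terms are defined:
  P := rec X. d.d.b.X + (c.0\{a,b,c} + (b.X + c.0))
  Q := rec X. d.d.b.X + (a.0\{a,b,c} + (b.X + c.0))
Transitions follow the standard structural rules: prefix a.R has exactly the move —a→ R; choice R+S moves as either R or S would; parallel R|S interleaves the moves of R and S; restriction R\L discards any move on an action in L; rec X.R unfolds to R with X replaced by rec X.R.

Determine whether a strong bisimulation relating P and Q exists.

P ≁ Q

P's transition system — 5 states:
  u0 = rec X. d.d.b.X + (c.0\{a,b,c} + (b.X + c.0)) → ··b··> u0, ··c··> u1, ··c··> u2, ··d··> u3
  u1 = 0 → ∅
  u2 = 0\{a,b,c} → ∅
  u3 = d.b.(rec X. d.d.b.X + (c.0\{a,b,c} + (b.X + c.0))) → ··d··> u4
  u4 = b.(rec X. d.d.b.X + (c.0\{a,b,c} + (b.X + c.0))) → ··b··> u0
Q's transition system — 5 states:
  v0 = rec X. d.d.b.X + (a.0\{a,b,c} + (b.X + c.0)) → ··a··> v1, ··b··> v0, ··c··> v2, ··d··> v3
  v1 = 0\{a,b,c} → ∅
  v2 = 0 → ∅
  v3 = d.b.(rec X. d.d.b.X + (a.0\{a,b,c} + (b.X + c.0))) → ··d··> v4
  v4 = b.(rec X. d.d.b.X + (a.0\{a,b,c} + (b.X + c.0))) → ··b··> v0
Partition-refinement fixed point:
  B0 = {u0}
  B1 = {u1, u2, v1, v2}
  B2 = {u3}
  B3 = {u4}
  B4 = {v0}
  B5 = {v3}
  B6 = {v4}
u0 ∈ B0, v0 ∈ B4 → different blocks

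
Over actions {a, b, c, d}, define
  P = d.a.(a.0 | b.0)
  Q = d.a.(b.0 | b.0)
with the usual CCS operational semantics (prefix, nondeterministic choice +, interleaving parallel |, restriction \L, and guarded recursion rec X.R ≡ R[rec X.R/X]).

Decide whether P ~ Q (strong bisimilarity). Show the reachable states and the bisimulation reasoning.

P's transition system — 6 states:
  s0 = d.a.(a.0 | b.0) :: —d→ s1
  s1 = a.(a.0 | b.0) :: —a→ s2
  s2 = a.0 | b.0 :: —a→ s3, —b→ s4
  s3 = 0 | b.0 :: —b→ s5
  s4 = a.0 | 0 :: —a→ s5
  s5 = 0 | 0 :: stopped
Q's transition system — 6 states:
  t0 = d.a.(b.0 | b.0) :: —d→ t1
  t1 = a.(b.0 | b.0) :: —a→ t2
  t2 = b.0 | b.0 :: —b→ t3, —b→ t4
  t3 = 0 | b.0 :: —b→ t5
  t4 = b.0 | 0 :: —b→ t5
  t5 = 0 | 0 :: stopped
Bisimilarity quotient blocks:
  B0 = {s0}
  B1 = {s1}
  B2 = {s2}
  B3 = {s3, t3, t4}
  B4 = {s5, t5}
  B5 = {s4}
  B6 = {t0}
  B7 = {t1}
  B8 = {t2}
s0 ∈ B0, t0 ∈ B6 → different blocks

P ≁ Q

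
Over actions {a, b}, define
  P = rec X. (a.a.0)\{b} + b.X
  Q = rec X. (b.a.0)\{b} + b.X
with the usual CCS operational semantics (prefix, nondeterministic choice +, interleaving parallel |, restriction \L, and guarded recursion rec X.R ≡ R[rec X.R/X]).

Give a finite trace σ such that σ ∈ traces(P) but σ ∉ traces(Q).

a

P's transition system — 3 states:
  p0 = rec X. (a.a.0)\{b} + b.X has moves --a--▸ p1, --b--▸ p0
  p1 = (a.0)\{b} has moves --a--▸ p2
  p2 = 0\{b} has moves deadlocked
Q's transition system — 1 states:
  q0 = rec X. (b.a.0)\{b} + b.X has moves --b--▸ q0
Trace ⟨a⟩ through P, begin at {p0}:
  after a @ step 1: {p1}
  P completes σ.
Trace ⟨a⟩ through Q, begin at {q0}:
  after a @ step 1: ∅ (Q stuck)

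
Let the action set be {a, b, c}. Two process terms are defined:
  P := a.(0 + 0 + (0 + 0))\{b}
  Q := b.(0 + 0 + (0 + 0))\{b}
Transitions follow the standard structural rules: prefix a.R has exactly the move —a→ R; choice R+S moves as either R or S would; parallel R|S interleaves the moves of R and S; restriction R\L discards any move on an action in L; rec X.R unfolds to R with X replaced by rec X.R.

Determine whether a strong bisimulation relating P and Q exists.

LTS(P): 2 reachable states
  p0 = a.(0 + 0 + (0 + 0))\{b} has moves -a-> p1
  p1 = (0 + 0 + (0 + 0))\{b} has moves ·
LTS(Q): 2 reachable states
  q0 = b.(0 + 0 + (0 + 0))\{b} has moves -b-> q1
  q1 = (0 + 0 + (0 + 0))\{b} has moves ·
Partition-refinement fixed point:
  B0 = {p0}
  B1 = {p1, q1}
  B2 = {q0}
p0 ∈ B0, q0 ∈ B2 → different blocks

NO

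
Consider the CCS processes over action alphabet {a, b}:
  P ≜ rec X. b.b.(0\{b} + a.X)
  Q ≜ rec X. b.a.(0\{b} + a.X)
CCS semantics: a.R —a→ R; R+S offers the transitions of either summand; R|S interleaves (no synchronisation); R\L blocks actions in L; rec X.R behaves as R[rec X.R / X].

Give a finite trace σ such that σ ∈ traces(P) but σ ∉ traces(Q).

bb

LTS(P): 3 reachable states
  s0 = rec X. b.b.(0\{b} + a.X) | --b--▸ s1
  s1 = b.(0\{b} + a.(rec X. b.b.(0\{b} + a.X))) | --b--▸ s2
  s2 = 0\{b} + a.(rec X. b.b.(0\{b} + a.X)) | --a--▸ s0
LTS(Q): 3 reachable states
  t0 = rec X. b.a.(0\{b} + a.X) | --b--▸ t1
  t1 = a.(0\{b} + a.(rec X. b.a.(0\{b} + a.X))) | --a--▸ t2
  t2 = 0\{b} + a.(rec X. b.a.(0\{b} + a.X)) | --a--▸ t0
Trace ⟨bb⟩ through P, begin at {s0}:
  after b @ step 1: {s1}
  after b @ step 2: {s2}
  — P admits the full trace.
Trace ⟨bb⟩ through Q, begin at {t0}:
  after b @ step 1: {t1}
  after b @ step 2: no successor for Q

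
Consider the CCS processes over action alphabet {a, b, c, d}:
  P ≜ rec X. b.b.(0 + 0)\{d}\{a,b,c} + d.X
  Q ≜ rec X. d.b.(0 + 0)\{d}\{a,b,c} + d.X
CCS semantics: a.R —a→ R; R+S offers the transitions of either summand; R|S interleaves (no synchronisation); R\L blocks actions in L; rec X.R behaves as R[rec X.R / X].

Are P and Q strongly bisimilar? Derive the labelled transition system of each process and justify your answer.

Reachable graph of P (3 states):
  u0 = rec X. b.b.(0 + 0)\{d}\{a,b,c} + d.X :: --b--▸ u1, --d--▸ u0
  u1 = b.(0 + 0)\{d}\{a,b,c} :: --b--▸ u2
  u2 = (0 + 0)\{d}\{a,b,c} :: stopped
Reachable graph of Q (3 states):
  v0 = rec X. d.b.(0 + 0)\{d}\{a,b,c} + d.X :: --d--▸ v0, --d--▸ v1
  v1 = b.(0 + 0)\{d}\{a,b,c} :: --b--▸ v2
  v2 = (0 + 0)\{d}\{a,b,c} :: stopped
Partition-refinement fixed point:
  B0 = {u0}
  B1 = {u1, v1}
  B2 = {u2, v2}
  B3 = {v0}
u0 ∈ B0, v0 ∈ B3 → different blocks

P ≁ Q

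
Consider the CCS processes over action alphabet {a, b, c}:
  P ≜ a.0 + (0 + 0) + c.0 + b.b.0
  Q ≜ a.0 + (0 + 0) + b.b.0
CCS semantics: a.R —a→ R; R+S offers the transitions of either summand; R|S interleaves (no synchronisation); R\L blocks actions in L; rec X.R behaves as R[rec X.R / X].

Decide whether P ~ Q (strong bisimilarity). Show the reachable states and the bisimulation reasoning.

LTS(P): 3 reachable states
  m0 = a.0 + (0 + 0) + c.0 + b.b.0 | ··a··> m1, ··b··> m2, ··c··> m1
  m1 = 0 | deadlocked
  m2 = b.0 | ··b··> m1
LTS(Q): 3 reachable states
  n0 = a.0 + (0 + 0) + b.b.0 | ··a··> n1, ··b··> n2
  n1 = 0 | deadlocked
  n2 = b.0 | ··b··> n1
Coarsest stable partition (strong bisimilarity classes):
  B0 = {m0}
  B1 = {m1, n1}
  B2 = {m2, n2}
  B3 = {n0}
m0 ∈ B0, n0 ∈ B3 → different blocks

P ≁ Q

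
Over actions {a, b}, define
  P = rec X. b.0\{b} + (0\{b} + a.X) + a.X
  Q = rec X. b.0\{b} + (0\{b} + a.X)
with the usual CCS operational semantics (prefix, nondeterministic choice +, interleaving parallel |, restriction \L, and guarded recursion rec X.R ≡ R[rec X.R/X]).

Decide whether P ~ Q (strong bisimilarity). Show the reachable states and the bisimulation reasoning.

bisimilar

Reachable graph of P (2 states):
  u0 = rec X. b.0\{b} + (0\{b} + a.X) + a.X :: ··a··> u0, ··b··> u1
  u1 = 0\{b} :: stopped
Reachable graph of Q (2 states):
  v0 = rec X. b.0\{b} + (0\{b} + a.X) :: ··a··> v0, ··b··> v1
  v1 = 0\{b} :: stopped
Bisimilarity quotient blocks:
  B0 = {u0, v0}
  B1 = {u1, v1}
u0 ∈ B0, v0 ∈ B0 → same block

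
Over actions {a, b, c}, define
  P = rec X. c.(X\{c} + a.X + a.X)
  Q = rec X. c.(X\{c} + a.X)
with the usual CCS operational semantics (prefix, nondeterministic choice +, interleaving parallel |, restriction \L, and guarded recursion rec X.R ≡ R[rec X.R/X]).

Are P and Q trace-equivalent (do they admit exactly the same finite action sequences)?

trace-equivalent

P's transition system — 2 states:
  m0 = rec X. c.(X\{c} + a.X + a.X) → ··c··> m1
  m1 = (rec X. c.(X\{c} + a.X + a.X))\{c} + a.(rec X. c.(X\{c} + a.X + a.X)) + a.(rec X. c.(X\{c} + a.X + a.X)) → ··a··> m0
Q's transition system — 2 states:
  n0 = rec X. c.(X\{c} + a.X) → ··c··> n1
  n1 = (rec X. c.(X\{c} + a.X))\{c} + a.(rec X. c.(X\{c} + a.X)) → ··a··> n0
Bisimilarity quotient blocks:
  B0 = {m0, n0}
  B1 = {m1, n1}
m0 ∈ B0, n0 ∈ B0 → same block
Bisimilar ⇒ trace-equivalent.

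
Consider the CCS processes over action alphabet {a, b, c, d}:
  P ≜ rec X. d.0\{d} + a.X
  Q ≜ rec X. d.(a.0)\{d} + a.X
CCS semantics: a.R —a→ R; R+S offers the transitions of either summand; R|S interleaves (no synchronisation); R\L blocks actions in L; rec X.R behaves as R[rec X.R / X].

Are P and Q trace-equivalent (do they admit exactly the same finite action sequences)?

LTS(P): 2 reachable states
  m0 = rec X. d.0\{d} + a.X | -a-> m0, -d-> m1
  m1 = 0\{d} | stopped
LTS(Q): 3 reachable states
  n0 = rec X. d.(a.0)\{d} + a.X | -a-> n0, -d-> n1
  n1 = (a.0)\{d} | -a-> n2
  n2 = 0\{d} | stopped
Trace ⟨da⟩ through Q, begin at {n0}:
  after d @ step 1: {n1}
  after a @ step 2: {n2}
  Q completes σ.
Trace ⟨da⟩ through P, begin at {m0}:
  after d @ step 1: {m1}
  after a @ step 2: ∅ (P stuck)

traces(P) ≠ traces(Q) — witness ⟨da⟩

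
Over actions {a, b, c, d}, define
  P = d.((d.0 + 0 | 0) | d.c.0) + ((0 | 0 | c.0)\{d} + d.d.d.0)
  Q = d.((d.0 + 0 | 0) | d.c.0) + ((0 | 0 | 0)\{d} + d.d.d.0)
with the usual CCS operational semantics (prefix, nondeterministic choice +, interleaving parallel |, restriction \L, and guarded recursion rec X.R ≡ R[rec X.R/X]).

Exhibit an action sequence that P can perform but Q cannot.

P's transition system — 11 states:
  m0 = d.((d.0 + 0 | 0) | d.c.0) + ((0 | 0 | c.0)\{d} + d.d.d.0) has moves ··c··> m1, ··d··> m2, ··d··> m3
  m1 = (0 | 0 | 0)\{d} has moves stopped
  m2 = (d.0 + 0 | 0) | d.c.0 has moves ··d··> m4, ··d··> m5
  m3 = d.d.0 has moves ··d··> m6
  m4 = (d.0 + 0 | 0) | c.0 has moves ··c··> m7, ··d··> m8
  m5 = 0 | d.c.0 has moves ··d··> m8
  m6 = d.0 has moves ··d··> m9
  m7 = (d.0 + 0 | 0) | 0 has moves ··d··> m10
  m8 = 0 | c.0 has moves ··c··> m10
  m9 = 0 has moves stopped
  m10 = 0 | 0 has moves stopped
Q's transition system — 10 states:
  n0 = d.((d.0 + 0 | 0) | d.c.0) + ((0 | 0 | 0)\{d} + d.d.d.0) has moves ··d··> n1, ··d··> n2
  n1 = (d.0 + 0 | 0) | d.c.0 has moves ··d··> n3, ··d··> n4
  n2 = d.d.0 has moves ··d··> n5
  n3 = (d.0 + 0 | 0) | c.0 has moves ··c··> n6, ··d··> n7
  n4 = 0 | d.c.0 has moves ··d··> n7
  n5 = d.0 has moves ··d··> n8
  n6 = (d.0 + 0 | 0) | 0 has moves ··d··> n9
  n7 = 0 | c.0 has moves ··c··> n9
  n8 = 0 has moves stopped
  n9 = 0 | 0 has moves stopped
Executing c from P (initial set {m0}):
  after c @ step 1: {m1}
  — P admits the full trace.
Executing c from Q (initial set {n0}):
  after c @ step 1: ∅  — Q cannot continue

c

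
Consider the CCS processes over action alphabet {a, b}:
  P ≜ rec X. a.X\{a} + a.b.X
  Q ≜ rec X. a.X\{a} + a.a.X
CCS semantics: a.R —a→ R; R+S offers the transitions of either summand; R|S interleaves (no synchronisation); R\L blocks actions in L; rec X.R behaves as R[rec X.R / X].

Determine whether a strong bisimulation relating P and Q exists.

P ≁ Q

LTS(P): 3 reachable states
  s0 = rec X. a.X\{a} + a.b.X ⊢ =a=> s1, =a=> s2
  s1 = (rec X. a.X\{a} + a.b.X)\{a} ⊢ stopped
  s2 = b.(rec X. a.X\{a} + a.b.X) ⊢ =b=> s0
LTS(Q): 3 reachable states
  t0 = rec X. a.X\{a} + a.a.X ⊢ =a=> t1, =a=> t2
  t1 = (rec X. a.X\{a} + a.a.X)\{a} ⊢ stopped
  t2 = a.(rec X. a.X\{a} + a.a.X) ⊢ =a=> t0
Partition-refinement fixed point:
  B0 = {s0}
  B1 = {s2}
  B2 = {s1, t1}
  B3 = {t0}
  B4 = {t2}
s0 ∈ B0, t0 ∈ B3 → different blocks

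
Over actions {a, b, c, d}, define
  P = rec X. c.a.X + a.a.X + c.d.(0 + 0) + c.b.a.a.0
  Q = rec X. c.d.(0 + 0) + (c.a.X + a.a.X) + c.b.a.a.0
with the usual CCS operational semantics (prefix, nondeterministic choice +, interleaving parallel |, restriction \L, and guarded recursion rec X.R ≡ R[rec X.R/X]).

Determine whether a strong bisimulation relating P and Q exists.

P's transition system — 8 states:
  m0 = rec X. c.a.X + a.a.X + c.d.(0 + 0) + c.b.a.a.0 | —a→ m1, —c→ m1, —c→ m2, —c→ m3
  m1 = a.(rec X. c.a.X + a.a.X + c.d.(0 + 0) + c.b.a.a.0) | —a→ m0
  m2 = b.a.a.0 | —b→ m4
  m3 = d.(0 + 0) | —d→ m5
  m4 = a.a.0 | —a→ m6
  m5 = 0 + 0 | ∅
  m6 = a.0 | —a→ m7
  m7 = 0 | ∅
Q's transition system — 8 states:
  n0 = rec X. c.d.(0 + 0) + (c.a.X + a.a.X) + c.b.a.a.0 | —a→ n1, —c→ n1, —c→ n2, —c→ n3
  n1 = a.(rec X. c.d.(0 + 0) + (c.a.X + a.a.X) + c.b.a.a.0) | —a→ n0
  n2 = b.a.a.0 | —b→ n4
  n3 = d.(0 + 0) | —d→ n5
  n4 = a.a.0 | —a→ n6
  n5 = 0 + 0 | ∅
  n6 = a.0 | —a→ n7
  n7 = 0 | ∅
Partition-refinement fixed point:
  B0 = {m0, n0}
  B1 = {m3, n3}
  B2 = {m5, m7, n5, n7}
  B3 = {m1, n1}
  B4 = {m2, n2}
  B5 = {m4, n4}
  B6 = {m6, n6}
m0 ∈ B0, n0 ∈ B0 → same block

bisimilar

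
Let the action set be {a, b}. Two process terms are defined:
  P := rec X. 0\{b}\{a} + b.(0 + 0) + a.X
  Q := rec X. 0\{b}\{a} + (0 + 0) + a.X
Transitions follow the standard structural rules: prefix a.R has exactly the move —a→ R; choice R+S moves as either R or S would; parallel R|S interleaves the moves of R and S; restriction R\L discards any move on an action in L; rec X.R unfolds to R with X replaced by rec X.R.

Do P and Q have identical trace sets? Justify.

traces(P) ≠ traces(Q) — witness ⟨b⟩

P's transition system — 2 states:
  s0 = rec X. 0\{b}\{a} + b.(0 + 0) + a.X :: -a-> s0, -b-> s1
  s1 = 0 + 0 :: (no moves)
Q's transition system — 1 states:
  t0 = rec X. 0\{b}\{a} + (0 + 0) + a.X :: -a-> t0
Executing b from P (initial set {s0}):
  step 1 (b): {s1}
  — P admits the full trace.
Executing b from Q (initial set {t0}):
  step 1 (b): ∅  — Q cannot continue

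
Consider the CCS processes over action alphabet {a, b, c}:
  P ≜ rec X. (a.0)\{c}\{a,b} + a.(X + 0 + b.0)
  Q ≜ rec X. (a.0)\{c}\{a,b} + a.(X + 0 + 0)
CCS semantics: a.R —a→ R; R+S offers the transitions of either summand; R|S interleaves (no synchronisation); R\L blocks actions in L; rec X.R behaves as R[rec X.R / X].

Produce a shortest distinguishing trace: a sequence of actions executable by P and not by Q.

ab

P's transition system — 3 states:
  m0 = rec X. (a.0)\{c}\{a,b} + a.(X + 0 + b.0) ⊢ —a→ m1
  m1 = (rec X. (a.0)\{c}\{a,b} + a.(X + 0 + b.0)) + 0 + b.0 ⊢ —a→ m1, —b→ m2
  m2 = 0 ⊢ (no moves)
Q's transition system — 2 states:
  n0 = rec X. (a.0)\{c}\{a,b} + a.(X + 0 + 0) ⊢ —a→ n1
  n1 = (rec X. (a.0)\{c}\{a,b} + a.(X + 0 + 0)) + 0 + 0 ⊢ —a→ n1
Run σ = ⟨ab⟩ on P: start {m0}
  step 1 (a): {m1}
  step 2 (b): {m2}
  — P admits the full trace.
Run σ = ⟨ab⟩ on Q: start {n0}
  step 1 (a): {n1}
  step 2 (b): ∅ (Q stuck)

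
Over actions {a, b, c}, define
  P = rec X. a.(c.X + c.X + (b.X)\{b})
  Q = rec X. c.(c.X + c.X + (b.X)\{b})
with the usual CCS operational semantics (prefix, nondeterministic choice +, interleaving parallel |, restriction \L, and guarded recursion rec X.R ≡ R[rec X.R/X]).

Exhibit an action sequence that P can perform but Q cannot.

LTS(P): 2 reachable states
  u0 = rec X. a.(c.X + c.X + (b.X)\{b}) has moves —a→ u1
  u1 = c.(rec X. a.(c.X + c.X + (b.X)\{b})) + c.(rec X. a.(c.X + c.X + (b.X)\{b})) + (b.(rec X. a.(c.X + c.X + (b.X)\{b})))\{b} has moves —c→ u0
LTS(Q): 2 reachable states
  v0 = rec X. c.(c.X + c.X + (b.X)\{b}) has moves —c→ v1
  v1 = c.(rec X. c.(c.X + c.X + (b.X)\{b})) + c.(rec X. c.(c.X + c.X + (b.X)\{b})) + (b.(rec X. c.(c.X + c.X + (b.X)\{b})))\{b} has moves —c→ v0
Trace ⟨a⟩ through P, begin at {u0}:
  after a @ step 1: {u1}
  — P admits the full trace.
Trace ⟨a⟩ through Q, begin at {v0}:
  after a @ step 1: ∅ (Q stuck)

a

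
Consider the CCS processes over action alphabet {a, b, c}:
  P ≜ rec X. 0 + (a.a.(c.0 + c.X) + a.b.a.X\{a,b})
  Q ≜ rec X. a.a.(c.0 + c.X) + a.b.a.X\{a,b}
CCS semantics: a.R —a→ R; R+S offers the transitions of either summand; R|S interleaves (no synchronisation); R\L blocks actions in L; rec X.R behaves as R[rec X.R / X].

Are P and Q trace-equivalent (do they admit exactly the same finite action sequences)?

P's transition system — 7 states:
  s0 = rec X. 0 + (a.a.(c.0 + c.X) + a.b.a.X\{a,b}) → —a→ s1, —a→ s2
  s1 = a.(c.0 + c.(rec X. 0 + (a.a.(c.0 + c.X) + a.b.a.X\{a,b}))) → —a→ s3
  s2 = b.a.(rec X. 0 + (a.a.(c.0 + c.X) + a.b.a.X\{a,b}))\{a,b} → —b→ s4
  s3 = c.0 + c.(rec X. 0 + (a.a.(c.0 + c.X) + a.b.a.X\{a,b})) → —c→ s0, —c→ s5
  s4 = a.(rec X. 0 + (a.a.(c.0 + c.X) + a.b.a.X\{a,b}))\{a,b} → —a→ s6
  s5 = 0 → deadlocked
  s6 = (rec X. 0 + (a.a.(c.0 + c.X) + a.b.a.X\{a,b}))\{a,b} → deadlocked
Q's transition system — 7 states:
  t0 = rec X. a.a.(c.0 + c.X) + a.b.a.X\{a,b} → —a→ t1, —a→ t2
  t1 = a.(c.0 + c.(rec X. a.a.(c.0 + c.X) + a.b.a.X\{a,b})) → —a→ t3
  t2 = b.a.(rec X. a.a.(c.0 + c.X) + a.b.a.X\{a,b})\{a,b} → —b→ t4
  t3 = c.0 + c.(rec X. a.a.(c.0 + c.X) + a.b.a.X\{a,b}) → —c→ t0, —c→ t5
  t4 = a.(rec X. a.a.(c.0 + c.X) + a.b.a.X\{a,b})\{a,b} → —a→ t6
  t5 = 0 → deadlocked
  t6 = (rec X. a.a.(c.0 + c.X) + a.b.a.X\{a,b})\{a,b} → deadlocked
Coarsest stable partition (strong bisimilarity classes):
  B0 = {s0, t0}
  B1 = {s2, t2}
  B2 = {s4, t4}
  B3 = {s5, s6, t5, t6}
  B4 = {s1, t1}
  B5 = {s3, t3}
s0 ∈ B0, t0 ∈ B0 → same block
Bisimilar ⇒ trace-equivalent.

YES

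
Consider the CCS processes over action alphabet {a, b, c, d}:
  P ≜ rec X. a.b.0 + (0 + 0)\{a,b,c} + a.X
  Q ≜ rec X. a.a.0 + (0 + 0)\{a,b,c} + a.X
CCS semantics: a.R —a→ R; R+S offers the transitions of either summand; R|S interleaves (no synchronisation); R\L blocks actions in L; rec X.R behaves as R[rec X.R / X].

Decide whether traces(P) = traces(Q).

Reachable graph of P (3 states):
  u0 = rec X. a.b.0 + (0 + 0)\{a,b,c} + a.X ⊢ -a-> u0, -a-> u1
  u1 = b.0 ⊢ -b-> u2
  u2 = 0 ⊢ deadlocked
Reachable graph of Q (3 states):
  v0 = rec X. a.a.0 + (0 + 0)\{a,b,c} + a.X ⊢ -a-> v0, -a-> v1
  v1 = a.0 ⊢ -a-> v2
  v2 = 0 ⊢ deadlocked
Run σ = ⟨ab⟩ on P: start {u0}
  after a @ step 1: {u0, u1}
  after b @ step 2: {u2}
  — P admits the full trace.
Run σ = ⟨ab⟩ on Q: start {v0}
  after a @ step 1: {v0, v1}
  after b @ step 2: no successor for Q

traces(P) ≠ traces(Q) — witness ⟨ab⟩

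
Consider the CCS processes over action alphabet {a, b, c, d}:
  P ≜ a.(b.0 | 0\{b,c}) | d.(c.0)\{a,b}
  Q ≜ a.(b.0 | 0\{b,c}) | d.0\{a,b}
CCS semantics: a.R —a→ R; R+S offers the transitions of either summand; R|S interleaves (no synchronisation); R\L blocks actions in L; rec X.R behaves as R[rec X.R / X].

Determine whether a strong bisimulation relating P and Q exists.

LTS(P): 9 reachable states
  u0 = a.(b.0 | 0\{b,c}) | d.(c.0)\{a,b} → =a=> u1, =d=> u2
  u1 = b.0 | 0\{b,c} | d.(c.0)\{a,b} → =b=> u3, =d=> u4
  u2 = a.(b.0 | 0\{b,c}) | (c.0)\{a,b} → =a=> u4, =c=> u5
  u3 = 0 | 0\{b,c} | d.(c.0)\{a,b} → =d=> u6
  u4 = b.0 | 0\{b,c} | (c.0)\{a,b} → =b=> u6, =c=> u7
  u5 = a.(b.0 | 0\{b,c}) | 0\{a,b} → =a=> u7
  u6 = 0 | 0\{b,c} | (c.0)\{a,b} → =c=> u8
  u7 = b.0 | 0\{b,c} | 0\{a,b} → =b=> u8
  u8 = 0 | 0\{b,c} | 0\{a,b} → ·
LTS(Q): 6 reachable states
  v0 = a.(b.0 | 0\{b,c}) | d.0\{a,b} → =a=> v1, =d=> v2
  v1 = b.0 | 0\{b,c} | d.0\{a,b} → =b=> v3, =d=> v4
  v2 = a.(b.0 | 0\{b,c}) | 0\{a,b} → =a=> v4
  v3 = 0 | 0\{b,c} | d.0\{a,b} → =d=> v5
  v4 = b.0 | 0\{b,c} | 0\{a,b} → =b=> v5
  v5 = 0 | 0\{b,c} | 0\{a,b} → ·
Coarsest stable partition (strong bisimilarity classes):
  B0 = {u0}
  B1 = {u2}
  B2 = {u4}
  B3 = {u6}
  B4 = {u8, v5}
  B5 = {u7, v4}
  B6 = {u5, v2}
  B7 = {u1}
  B8 = {u3}
  B9 = {v0}
  B10 = {v1}
  B11 = {v3}
u0 ∈ B0, v0 ∈ B9 → different blocks

not bisimilar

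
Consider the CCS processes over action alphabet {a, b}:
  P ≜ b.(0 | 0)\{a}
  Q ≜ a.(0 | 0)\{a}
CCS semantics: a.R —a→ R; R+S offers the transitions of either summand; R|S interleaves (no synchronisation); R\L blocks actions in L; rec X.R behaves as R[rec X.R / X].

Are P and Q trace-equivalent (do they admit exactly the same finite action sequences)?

LTS(P): 2 reachable states
  p0 = b.(0 | 0)\{a} has moves --b--▸ p1
  p1 = (0 | 0)\{a} has moves ·
LTS(Q): 2 reachable states
  q0 = a.(0 | 0)\{a} has moves --a--▸ q1
  q1 = (0 | 0)\{a} has moves ·
Executing b from P (initial set {p0}):
  after b @ step 1: {p1}
  ✓ P
Executing b from Q (initial set {q0}):
  after b @ step 1: ∅ (Q stuck)

NO — witness ⟨b⟩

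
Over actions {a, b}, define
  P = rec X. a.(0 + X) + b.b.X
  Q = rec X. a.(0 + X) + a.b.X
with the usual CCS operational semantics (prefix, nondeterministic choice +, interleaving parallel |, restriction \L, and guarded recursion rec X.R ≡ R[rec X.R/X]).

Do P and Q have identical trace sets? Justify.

NO — witness ⟨b⟩

P's transition system — 3 states:
  p0 = rec X. a.(0 + X) + b.b.X ⊢ -a-> p1, -b-> p2
  p1 = 0 + (rec X. a.(0 + X) + b.b.X) ⊢ -a-> p1, -b-> p2
  p2 = b.(rec X. a.(0 + X) + b.b.X) ⊢ -b-> p0
Q's transition system — 3 states:
  q0 = rec X. a.(0 + X) + a.b.X ⊢ -a-> q1, -a-> q2
  q1 = 0 + (rec X. a.(0 + X) + a.b.X) ⊢ -a-> q1, -a-> q2
  q2 = b.(rec X. a.(0 + X) + a.b.X) ⊢ -b-> q0
Trace ⟨b⟩ through P, begin at {p0}:
  after b @ step 1: {p2}
  ✓ P
Trace ⟨b⟩ through Q, begin at {q0}:
  after b @ step 1: no successor for Q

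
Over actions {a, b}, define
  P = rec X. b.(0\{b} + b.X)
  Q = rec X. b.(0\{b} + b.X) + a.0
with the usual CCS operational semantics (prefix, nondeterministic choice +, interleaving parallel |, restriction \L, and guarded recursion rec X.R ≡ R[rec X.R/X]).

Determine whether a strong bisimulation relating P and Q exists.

LTS(P): 2 reachable states
  m0 = rec X. b.(0\{b} + b.X) → ··b··> m1
  m1 = 0\{b} + b.(rec X. b.(0\{b} + b.X)) → ··b··> m0
LTS(Q): 3 reachable states
  n0 = rec X. b.(0\{b} + b.X) + a.0 → ··a··> n1, ··b··> n2
  n1 = 0 → (no moves)
  n2 = 0\{b} + b.(rec X. b.(0\{b} + b.X) + a.0) → ··b··> n0
Coarsest stable partition (strong bisimilarity classes):
  B0 = {m0, m1}
  B1 = {n0}
  B2 = {n1}
  B3 = {n2}
m0 ∈ B0, n0 ∈ B1 → different blocks

not bisimilar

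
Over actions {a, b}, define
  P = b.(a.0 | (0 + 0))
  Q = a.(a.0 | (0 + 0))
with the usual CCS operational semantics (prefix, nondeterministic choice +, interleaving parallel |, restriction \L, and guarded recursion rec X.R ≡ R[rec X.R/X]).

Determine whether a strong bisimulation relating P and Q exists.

Reachable graph of P (3 states):
  s0 = b.(a.0 | (0 + 0)) | --b--▸ s1
  s1 = a.0 | (0 + 0) | --a--▸ s2
  s2 = 0 | (0 + 0) | stopped
Reachable graph of Q (3 states):
  t0 = a.(a.0 | (0 + 0)) | --a--▸ t1
  t1 = a.0 | (0 + 0) | --a--▸ t2
  t2 = 0 | (0 + 0) | stopped
Coarsest stable partition (strong bisimilarity classes):
  B0 = {s0}
  B1 = {s1, t1}
  B2 = {s2, t2}
  B3 = {t0}
s0 ∈ B0, t0 ∈ B3 → different blocks

P ≁ Q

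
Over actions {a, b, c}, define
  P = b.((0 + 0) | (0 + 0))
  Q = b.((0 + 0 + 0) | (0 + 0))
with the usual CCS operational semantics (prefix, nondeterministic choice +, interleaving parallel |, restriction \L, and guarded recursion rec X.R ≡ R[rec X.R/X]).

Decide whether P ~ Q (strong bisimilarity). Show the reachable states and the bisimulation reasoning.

LTS(P): 2 reachable states
  m0 = b.((0 + 0) | (0 + 0)) has moves ··b··> m1
  m1 = (0 + 0) | (0 + 0) has moves deadlocked
LTS(Q): 2 reachable states
  n0 = b.((0 + 0 + 0) | (0 + 0)) has moves ··b··> n1
  n1 = (0 + 0 + 0) | (0 + 0) has moves deadlocked
Bisimilarity quotient blocks:
  B0 = {m0, n0}
  B1 = {m1, n1}
m0 ∈ B0, n0 ∈ B0 → same block

YES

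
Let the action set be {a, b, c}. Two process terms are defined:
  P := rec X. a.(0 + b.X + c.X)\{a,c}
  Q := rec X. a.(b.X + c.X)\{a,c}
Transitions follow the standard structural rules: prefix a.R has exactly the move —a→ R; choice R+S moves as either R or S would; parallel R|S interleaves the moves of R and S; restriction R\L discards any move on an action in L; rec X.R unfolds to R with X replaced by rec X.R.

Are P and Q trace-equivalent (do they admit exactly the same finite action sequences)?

YES

LTS(P): 3 reachable states
  m0 = rec X. a.(0 + b.X + c.X)\{a,c} :: =a=> m1
  m1 = (0 + b.(rec X. a.(0 + b.X + c.X)\{a,c}) + c.(rec X. a.(0 + b.X + c.X)\{a,c}))\{a,c} :: =b=> m2
  m2 = (rec X. a.(0 + b.X + c.X)\{a,c})\{a,c} :: deadlocked
LTS(Q): 3 reachable states
  n0 = rec X. a.(b.X + c.X)\{a,c} :: =a=> n1
  n1 = (b.(rec X. a.(b.X + c.X)\{a,c}) + c.(rec X. a.(b.X + c.X)\{a,c}))\{a,c} :: =b=> n2
  n2 = (rec X. a.(b.X + c.X)\{a,c})\{a,c} :: deadlocked
Coarsest stable partition (strong bisimilarity classes):
  B0 = {m0, n0}
  B1 = {m1, n1}
  B2 = {m2, n2}
m0 ∈ B0, n0 ∈ B0 → same block
Bisimilar ⇒ trace-equivalent.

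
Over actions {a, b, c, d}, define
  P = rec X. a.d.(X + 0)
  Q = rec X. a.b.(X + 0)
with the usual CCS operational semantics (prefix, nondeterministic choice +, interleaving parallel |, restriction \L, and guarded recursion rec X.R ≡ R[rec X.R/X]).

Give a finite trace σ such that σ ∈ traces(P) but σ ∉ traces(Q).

ad

LTS(P): 3 reachable states
  p0 = rec X. a.d.(X + 0) :: --a--▸ p1
  p1 = d.((rec X. a.d.(X + 0)) + 0) :: --d--▸ p2
  p2 = (rec X. a.d.(X + 0)) + 0 :: --a--▸ p1
LTS(Q): 3 reachable states
  q0 = rec X. a.b.(X + 0) :: --a--▸ q1
  q1 = b.((rec X. a.b.(X + 0)) + 0) :: --b--▸ q2
  q2 = (rec X. a.b.(X + 0)) + 0 :: --a--▸ q1
Trace ⟨ad⟩ through P, begin at {p0}:
  step 1 (a): {p1}
  step 2 (d): {p2}
  — P admits the full trace.
Trace ⟨ad⟩ through Q, begin at {q0}:
  step 1 (a): {q1}
  step 2 (d): no successor for Q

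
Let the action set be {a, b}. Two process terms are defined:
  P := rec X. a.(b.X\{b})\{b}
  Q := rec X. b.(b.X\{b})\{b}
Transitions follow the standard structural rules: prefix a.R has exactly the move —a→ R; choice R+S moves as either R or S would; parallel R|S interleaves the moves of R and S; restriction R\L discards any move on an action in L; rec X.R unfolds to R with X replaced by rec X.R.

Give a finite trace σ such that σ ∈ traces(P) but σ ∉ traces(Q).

a

Reachable graph of P (2 states):
  u0 = rec X. a.(b.X\{b})\{b} | —a→ u1
  u1 = (b.(rec X. a.(b.X\{b})\{b})\{b})\{b} | (no moves)
Reachable graph of Q (2 states):
  v0 = rec X. b.(b.X\{b})\{b} | —b→ v1
  v1 = (b.(rec X. b.(b.X\{b})\{b})\{b})\{b} | (no moves)
Run σ = ⟨a⟩ on P: start {u0}
  after a @ step 1: {u1}
  — P admits the full trace.
Run σ = ⟨a⟩ on Q: start {v0}
  after a @ step 1: no successor for Q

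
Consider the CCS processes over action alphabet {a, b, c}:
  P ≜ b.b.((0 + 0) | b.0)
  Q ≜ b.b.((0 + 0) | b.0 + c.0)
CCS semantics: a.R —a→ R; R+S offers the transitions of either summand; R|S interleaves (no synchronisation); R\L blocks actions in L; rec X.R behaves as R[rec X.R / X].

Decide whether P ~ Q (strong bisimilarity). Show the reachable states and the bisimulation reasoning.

Reachable graph of P (4 states):
  p0 = b.b.((0 + 0) | b.0) :: =b=> p1
  p1 = b.((0 + 0) | b.0) :: =b=> p2
  p2 = (0 + 0) | b.0 :: =b=> p3
  p3 = (0 + 0) | 0 :: ·
Reachable graph of Q (5 states):
  q0 = b.b.((0 + 0) | b.0 + c.0) :: =b=> q1
  q1 = b.((0 + 0) | b.0 + c.0) :: =b=> q2
  q2 = (0 + 0) | b.0 + c.0 :: =b=> q3, =c=> q4
  q3 = (0 + 0) | 0 :: ·
  q4 = 0 :: ·
Bisimilarity quotient blocks:
  B0 = {p0}
  B1 = {p1}
  B2 = {p2}
  B3 = {p3, q3, q4}
  B4 = {q0}
  B5 = {q1}
  B6 = {q2}
p0 ∈ B0, q0 ∈ B4 → different blocks

not bisimilar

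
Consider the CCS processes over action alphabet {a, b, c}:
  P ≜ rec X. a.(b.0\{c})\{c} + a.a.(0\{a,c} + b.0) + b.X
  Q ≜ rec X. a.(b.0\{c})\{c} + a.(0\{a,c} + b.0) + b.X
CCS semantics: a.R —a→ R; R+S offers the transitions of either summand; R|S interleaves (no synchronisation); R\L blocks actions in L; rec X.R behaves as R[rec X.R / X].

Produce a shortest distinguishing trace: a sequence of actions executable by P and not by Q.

aa

P's transition system — 6 states:
  m0 = rec X. a.(b.0\{c})\{c} + a.a.(0\{a,c} + b.0) + b.X | --a--▸ m1, --a--▸ m2, --b--▸ m0
  m1 = (b.0\{c})\{c} | --b--▸ m3
  m2 = a.(0\{a,c} + b.0) | --a--▸ m4
  m3 = 0\{c}\{c} | deadlocked
  m4 = 0\{a,c} + b.0 | --b--▸ m5
  m5 = 0 | deadlocked
Q's transition system — 5 states:
  n0 = rec X. a.(b.0\{c})\{c} + a.(0\{a,c} + b.0) + b.X | --a--▸ n1, --a--▸ n2, --b--▸ n0
  n1 = (b.0\{c})\{c} | --b--▸ n3
  n2 = 0\{a,c} + b.0 | --b--▸ n4
  n3 = 0\{c}\{c} | deadlocked
  n4 = 0 | deadlocked
Trace ⟨aa⟩ through P, begin at {m0}:
  after a @ step 1: {m1, m2}
  after a @ step 2: {m4}
  — P admits the full trace.
Trace ⟨aa⟩ through Q, begin at {n0}:
  after a @ step 1: {n1, n2}
  after a @ step 2: no successor for Q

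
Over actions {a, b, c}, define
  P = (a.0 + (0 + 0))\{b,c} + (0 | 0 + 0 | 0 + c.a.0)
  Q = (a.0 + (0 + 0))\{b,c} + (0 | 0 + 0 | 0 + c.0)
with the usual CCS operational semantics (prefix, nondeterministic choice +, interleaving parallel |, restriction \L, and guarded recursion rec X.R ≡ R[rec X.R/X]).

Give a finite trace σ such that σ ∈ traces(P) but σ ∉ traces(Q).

Reachable graph of P (4 states):
  s0 = (a.0 + (0 + 0))\{b,c} + (0 | 0 + 0 | 0 + c.a.0) → -a-> s1, -c-> s2
  s1 = 0\{b,c} → (no moves)
  s2 = a.0 → -a-> s3
  s3 = 0 → (no moves)
Reachable graph of Q (3 states):
  t0 = (a.0 + (0 + 0))\{b,c} + (0 | 0 + 0 | 0 + c.0) → -a-> t1, -c-> t2
  t1 = 0\{b,c} → (no moves)
  t2 = 0 → (no moves)
Run σ = ⟨ca⟩ on P: start {s0}
  after c @ step 1: {s2}
  after a @ step 2: {s3}
  ✓ P
Run σ = ⟨ca⟩ on Q: start {t0}
  after c @ step 1: {t2}
  after a @ step 2: ∅  — Q cannot continue

ca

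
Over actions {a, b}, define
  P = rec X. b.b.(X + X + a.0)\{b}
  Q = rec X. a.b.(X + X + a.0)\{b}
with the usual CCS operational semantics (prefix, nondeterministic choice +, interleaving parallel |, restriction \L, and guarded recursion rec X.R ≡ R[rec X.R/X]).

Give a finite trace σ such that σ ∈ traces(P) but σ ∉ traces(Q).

b

LTS(P): 4 reachable states
  s0 = rec X. b.b.(X + X + a.0)\{b} ⊢ ··b··> s1
  s1 = b.((rec X. b.b.(X + X + a.0)\{b}) + (rec X. b.b.(X + X + a.0)\{b}) + a.0)\{b} ⊢ ··b··> s2
  s2 = ((rec X. b.b.(X + X + a.0)\{b}) + (rec X. b.b.(X + X + a.0)\{b}) + a.0)\{b} ⊢ ··a··> s3
  s3 = 0\{b} ⊢ (no moves)
LTS(Q): 5 reachable states
  t0 = rec X. a.b.(X + X + a.0)\{b} ⊢ ··a··> t1
  t1 = b.((rec X. a.b.(X + X + a.0)\{b}) + (rec X. a.b.(X + X + a.0)\{b}) + a.0)\{b} ⊢ ··b··> t2
  t2 = ((rec X. a.b.(X + X + a.0)\{b}) + (rec X. a.b.(X + X + a.0)\{b}) + a.0)\{b} ⊢ ··a··> t3, ··a··> t4
  t3 = (b.((rec X. a.b.(X + X + a.0)\{b}) + (rec X. a.b.(X + X + a.0)\{b}) + a.0)\{b})\{b} ⊢ (no moves)
  t4 = 0\{b} ⊢ (no moves)
Run σ = ⟨b⟩ on P: start {s0}
  step 1 (b): {s1}
  ✓ P
Run σ = ⟨b⟩ on Q: start {t0}
  step 1 (b): no successor for Q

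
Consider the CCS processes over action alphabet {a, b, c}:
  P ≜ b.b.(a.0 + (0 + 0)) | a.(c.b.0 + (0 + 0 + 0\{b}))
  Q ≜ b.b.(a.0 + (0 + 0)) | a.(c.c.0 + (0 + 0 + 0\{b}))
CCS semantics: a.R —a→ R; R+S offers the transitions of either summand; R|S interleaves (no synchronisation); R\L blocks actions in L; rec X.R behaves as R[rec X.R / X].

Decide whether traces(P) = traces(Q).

P's transition system — 16 states:
  s0 = b.b.(a.0 + (0 + 0)) | a.(c.b.0 + (0 + 0 + 0\{b})) | —a→ s1, —b→ s2
  s1 = b.b.(a.0 + (0 + 0)) | (c.b.0 + (0 + 0 + 0\{b})) | —b→ s3, —c→ s4
  s2 = b.(a.0 + (0 + 0)) | a.(c.b.0 + (0 + 0 + 0\{b})) | —a→ s3, —b→ s5
  s3 = b.(a.0 + (0 + 0)) | (c.b.0 + (0 + 0 + 0\{b})) | —b→ s6, —c→ s7
  s4 = b.b.(a.0 + (0 + 0)) | b.0 | —b→ s7, —b→ s8
  s5 = (a.0 + (0 + 0)) | a.(c.b.0 + (0 + 0 + 0\{b})) | —a→ s6, —a→ s9
  s6 = (a.0 + (0 + 0)) | (c.b.0 + (0 + 0 + 0\{b})) | —a→ s10, —c→ s11
  s7 = b.(a.0 + (0 + 0)) | b.0 | —b→ s11, —b→ s12
  s8 = b.b.(a.0 + (0 + 0)) | 0 | —b→ s12
  s9 = 0 | a.(c.b.0 + (0 + 0 + 0\{b})) | —a→ s10
  s10 = 0 | (c.b.0 + (0 + 0 + 0\{b})) | —c→ s13
  s11 = (a.0 + (0 + 0)) | b.0 | —a→ s13, —b→ s14
  s12 = b.(a.0 + (0 + 0)) | 0 | —b→ s14
  s13 = 0 | b.0 | —b→ s15
  s14 = (a.0 + (0 + 0)) | 0 | —a→ s15
  s15 = 0 | 0 | ∅
Q's transition system — 16 states:
  t0 = b.b.(a.0 + (0 + 0)) | a.(c.c.0 + (0 + 0 + 0\{b})) | —a→ t1, —b→ t2
  t1 = b.b.(a.0 + (0 + 0)) | (c.c.0 + (0 + 0 + 0\{b})) | —b→ t3, —c→ t4
  t2 = b.(a.0 + (0 + 0)) | a.(c.c.0 + (0 + 0 + 0\{b})) | —a→ t3, —b→ t5
  t3 = b.(a.0 + (0 + 0)) | (c.c.0 + (0 + 0 + 0\{b})) | —b→ t6, —c→ t7
  t4 = b.b.(a.0 + (0 + 0)) | c.0 | —b→ t7, —c→ t8
  t5 = (a.0 + (0 + 0)) | a.(c.c.0 + (0 + 0 + 0\{b})) | —a→ t6, —a→ t9
  t6 = (a.0 + (0 + 0)) | (c.c.0 + (0 + 0 + 0\{b})) | —a→ t10, —c→ t11
  t7 = b.(a.0 + (0 + 0)) | c.0 | —b→ t11, —c→ t12
  t8 = b.b.(a.0 + (0 + 0)) | 0 | —b→ t12
  t9 = 0 | a.(c.c.0 + (0 + 0 + 0\{b})) | —a→ t10
  t10 = 0 | (c.c.0 + (0 + 0 + 0\{b})) | —c→ t13
  t11 = (a.0 + (0 + 0)) | c.0 | —a→ t13, —c→ t14
  t12 = b.(a.0 + (0 + 0)) | 0 | —b→ t14
  t13 = 0 | c.0 | —c→ t15
  t14 = (a.0 + (0 + 0)) | 0 | —a→ t15
  t15 = 0 | 0 | ∅
Trace ⟨abbcb⟩ through P, begin at {s0}:
  [1] a ⇒ {s1}
  [2] b ⇒ {s3}
  [3] b ⇒ {s6}
  [4] c ⇒ {s11}
  [5] b ⇒ {s14}
  — P admits the full trace.
Trace ⟨abbcb⟩ through Q, begin at {t0}:
  [1] a ⇒ {t1}
  [2] b ⇒ {t3}
  [3] b ⇒ {t6}
  [4] c ⇒ {t11}
  [5] b ⇒ ∅ (Q stuck)

traces(P) ≠ traces(Q) — witness ⟨abbcb⟩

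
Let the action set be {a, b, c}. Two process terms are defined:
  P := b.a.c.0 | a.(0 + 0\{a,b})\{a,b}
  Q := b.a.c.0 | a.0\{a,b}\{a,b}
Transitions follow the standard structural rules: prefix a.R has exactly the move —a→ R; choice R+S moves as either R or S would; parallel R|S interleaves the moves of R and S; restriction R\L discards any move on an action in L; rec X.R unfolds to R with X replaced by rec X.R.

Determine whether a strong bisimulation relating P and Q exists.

P's transition system — 8 states:
  p0 = b.a.c.0 | a.(0 + 0\{a,b})\{a,b} has moves ··a··> p1, ··b··> p2
  p1 = b.a.c.0 | (0 + 0\{a,b})\{a,b} has moves ··b··> p3
  p2 = a.c.0 | a.(0 + 0\{a,b})\{a,b} has moves ··a··> p3, ··a··> p4
  p3 = a.c.0 | (0 + 0\{a,b})\{a,b} has moves ··a··> p5
  p4 = c.0 | a.(0 + 0\{a,b})\{a,b} has moves ··a··> p5, ··c··> p6
  p5 = c.0 | (0 + 0\{a,b})\{a,b} has moves ··c··> p7
  p6 = 0 | a.(0 + 0\{a,b})\{a,b} has moves ··a··> p7
  p7 = 0 | (0 + 0\{a,b})\{a,b} has moves deadlocked
Q's transition system — 8 states:
  q0 = b.a.c.0 | a.0\{a,b}\{a,b} has moves ··a··> q1, ··b··> q2
  q1 = b.a.c.0 | 0\{a,b}\{a,b} has moves ··b··> q3
  q2 = a.c.0 | a.0\{a,b}\{a,b} has moves ··a··> q3, ··a··> q4
  q3 = a.c.0 | 0\{a,b}\{a,b} has moves ··a··> q5
  q4 = c.0 | a.0\{a,b}\{a,b} has moves ··a··> q5, ··c··> q6
  q5 = c.0 | 0\{a,b}\{a,b} has moves ··c··> q7
  q6 = 0 | a.0\{a,b}\{a,b} has moves ··a··> q7
  q7 = 0 | 0\{a,b}\{a,b} has moves deadlocked
Bisimilarity quotient blocks:
  B0 = {p0, q0}
  B1 = {p1, q1}
  B2 = {p3, q3}
  B3 = {p5, q5}
  B4 = {p7, q7}
  B5 = {p2, q2}
  B6 = {p4, q4}
  B7 = {p6, q6}
p0 ∈ B0, q0 ∈ B0 → same block

P ~ Q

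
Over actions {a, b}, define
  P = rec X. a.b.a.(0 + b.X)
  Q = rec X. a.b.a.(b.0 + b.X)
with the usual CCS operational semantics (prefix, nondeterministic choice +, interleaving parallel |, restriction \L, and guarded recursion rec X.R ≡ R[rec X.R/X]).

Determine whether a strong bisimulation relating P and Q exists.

NO

Reachable graph of P (4 states):
  u0 = rec X. a.b.a.(0 + b.X) → =a=> u1
  u1 = b.a.(0 + b.(rec X. a.b.a.(0 + b.X))) → =b=> u2
  u2 = a.(0 + b.(rec X. a.b.a.(0 + b.X))) → =a=> u3
  u3 = 0 + b.(rec X. a.b.a.(0 + b.X)) → =b=> u0
Reachable graph of Q (5 states):
  v0 = rec X. a.b.a.(b.0 + b.X) → =a=> v1
  v1 = b.a.(b.0 + b.(rec X. a.b.a.(b.0 + b.X))) → =b=> v2
  v2 = a.(b.0 + b.(rec X. a.b.a.(b.0 + b.X))) → =a=> v3
  v3 = b.0 + b.(rec X. a.b.a.(b.0 + b.X)) → =b=> v0, =b=> v4
  v4 = 0 → deadlocked
Coarsest stable partition (strong bisimilarity classes):
  B0 = {u0, u2}
  B1 = {u1, u3}
  B2 = {v0}
  B3 = {v1}
  B4 = {v2}
  B5 = {v3}
  B6 = {v4}
u0 ∈ B0, v0 ∈ B2 → different blocks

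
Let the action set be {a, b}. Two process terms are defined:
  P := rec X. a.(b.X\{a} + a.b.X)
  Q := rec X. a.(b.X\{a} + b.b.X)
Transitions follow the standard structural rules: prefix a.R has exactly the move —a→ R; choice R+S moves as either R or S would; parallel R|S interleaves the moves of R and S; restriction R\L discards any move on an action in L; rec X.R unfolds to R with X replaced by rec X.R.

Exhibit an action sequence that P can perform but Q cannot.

aa

P's transition system — 4 states:
  s0 = rec X. a.(b.X\{a} + a.b.X) → ··a··> s1
  s1 = b.(rec X. a.(b.X\{a} + a.b.X))\{a} + a.b.(rec X. a.(b.X\{a} + a.b.X)) → ··a··> s2, ··b··> s3
  s2 = b.(rec X. a.(b.X\{a} + a.b.X)) → ··b··> s0
  s3 = (rec X. a.(b.X\{a} + a.b.X))\{a} → stopped
Q's transition system — 4 states:
  t0 = rec X. a.(b.X\{a} + b.b.X) → ··a··> t1
  t1 = b.(rec X. a.(b.X\{a} + b.b.X))\{a} + b.b.(rec X. a.(b.X\{a} + b.b.X)) → ··b··> t2, ··b··> t3
  t2 = (rec X. a.(b.X\{a} + b.b.X))\{a} → stopped
  t3 = b.(rec X. a.(b.X\{a} + b.b.X)) → ··b··> t0
Trace ⟨aa⟩ through P, begin at {s0}:
  step 1 (a): {s1}
  step 2 (a): {s2}
  ✓ P
Trace ⟨aa⟩ through Q, begin at {t0}:
  step 1 (a): {t1}
  step 2 (a): ∅ (Q stuck)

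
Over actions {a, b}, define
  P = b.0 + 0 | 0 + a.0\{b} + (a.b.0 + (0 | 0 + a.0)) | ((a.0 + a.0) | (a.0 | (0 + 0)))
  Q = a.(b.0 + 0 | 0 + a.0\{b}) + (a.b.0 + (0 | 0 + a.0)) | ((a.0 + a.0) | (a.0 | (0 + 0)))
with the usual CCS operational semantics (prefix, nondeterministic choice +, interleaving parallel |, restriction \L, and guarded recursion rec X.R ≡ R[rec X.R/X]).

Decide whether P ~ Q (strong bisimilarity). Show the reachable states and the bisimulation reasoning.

P's transition system — 14 states:
  m0 = b.0 + 0 | 0 + a.0\{b} + (a.b.0 + (0 | 0 + a.0)) | ((a.0 + a.0) | (a.0 | (0 + 0))) → —a→ m1, —a→ m2, —a→ m3, —a→ m4, —a→ m5, —b→ m6
  m1 = (a.b.0 + (0 | 0 + a.0)) | ((a.0 + a.0) | (0 | (0 + 0))) → —a→ m7, —a→ m8, —a→ m9
  m2 = (a.b.0 + (0 | 0 + a.0)) | (0 | (a.0 | (0 + 0))) → —a→ m10, —a→ m11, —a→ m7
  m3 = 0 | ((a.0 + a.0) | (a.0 | (0 + 0))) → —a→ m10, —a→ m8
  m4 = 0\{b} → (no moves)
  m5 = b.0 | ((a.0 + a.0) | (a.0 | (0 + 0))) → —a→ m11, —a→ m9, —b→ m3
  m6 = 0 → (no moves)
  m7 = (a.b.0 + (0 | 0 + a.0)) | (0 | (0 | (0 + 0))) → —a→ m12, —a→ m13
  m8 = 0 | ((a.0 + a.0) | (0 | (0 + 0))) → —a→ m12
  m9 = b.0 | ((a.0 + a.0) | (0 | (0 + 0))) → —a→ m13, —b→ m8
  m10 = 0 | (0 | (a.0 | (0 + 0))) → —a→ m12
  m11 = b.0 | (0 | (a.0 | (0 + 0))) → —a→ m13, —b→ m10
  m12 = 0 | (0 | (0 | (0 + 0))) → (no moves)
  m13 = b.0 | (0 | (0 | (0 + 0))) → —b→ m12
Q's transition system — 15 states:
  n0 = a.(b.0 + 0 | 0 + a.0\{b}) + (a.b.0 + (0 | 0 + a.0)) | ((a.0 + a.0) | (a.0 | (0 + 0))) → —a→ n1, —a→ n2, —a→ n3, —a→ n4, —a→ n5
  n1 = (a.b.0 + (0 | 0 + a.0)) | ((a.0 + a.0) | (0 | (0 + 0))) → —a→ n6, —a→ n7, —a→ n8
  n2 = (a.b.0 + (0 | 0 + a.0)) | (0 | (a.0 | (0 + 0))) → —a→ n10, —a→ n6, —a→ n9
  n3 = 0 | ((a.0 + a.0) | (a.0 | (0 + 0))) → —a→ n7, —a→ n9
  n4 = b.0 + 0 | 0 + a.0\{b} → —a→ n11, —b→ n12
  n5 = b.0 | ((a.0 + a.0) | (a.0 | (0 + 0))) → —a→ n10, —a→ n8, —b→ n3
  n6 = (a.b.0 + (0 | 0 + a.0)) | (0 | (0 | (0 + 0))) → —a→ n13, —a→ n14
  n7 = 0 | ((a.0 + a.0) | (0 | (0 + 0))) → —a→ n13
  n8 = b.0 | ((a.0 + a.0) | (0 | (0 + 0))) → —a→ n14, —b→ n7
  n9 = 0 | (0 | (a.0 | (0 + 0))) → —a→ n13
  n10 = b.0 | (0 | (a.0 | (0 + 0))) → —a→ n14, —b→ n9
  n11 = 0\{b} → (no moves)
  n12 = 0 → (no moves)
  n13 = 0 | (0 | (0 | (0 + 0))) → (no moves)
  n14 = b.0 | (0 | (0 | (0 + 0))) → —b→ n13
Coarsest stable partition (strong bisimilarity classes):
  B0 = {m0}
  B1 = {m1, m2, n1, n2}
  B2 = {m11, m9, n10, n8}
  B3 = {m10, m8, n7, n9}
  B4 = {m12, m4, m6, n11, n12, n13}
  B5 = {m13, n14}
  B6 = {m7, n6}
  B7 = {m3, n3}
  B8 = {m5, n5}
  B9 = {n0}
  B10 = {n4}
m0 ∈ B0, n0 ∈ B9 → different blocks

not bisimilar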